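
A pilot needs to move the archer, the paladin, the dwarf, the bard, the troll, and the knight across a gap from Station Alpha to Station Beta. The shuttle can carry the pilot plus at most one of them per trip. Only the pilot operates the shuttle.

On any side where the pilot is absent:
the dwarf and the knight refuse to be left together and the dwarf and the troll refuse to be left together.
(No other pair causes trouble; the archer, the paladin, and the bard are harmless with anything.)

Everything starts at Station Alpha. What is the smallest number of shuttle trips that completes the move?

Counting alone: the pilot can take at most 1 across per trip to Station Beta, so moving all 6 needs at least 6 loaded trips out, with a return between consecutive ones — at least 11 crossings.
The safety rule pushes this higher. Following every safe sequence of crossings, the most of the 6 that can be at Station Beta as the shuttle arrives there on crossing 11 is 5 — never all 6.
So no plan with fewer than 13 crossings exists, and this one achieves 13:
1. Pilot goes to Station Beta with the dwarf.  [Station Alpha: the archer, the bard, the knight, the paladin, the troll | Station Beta: the dwarf]
2. Pilot goes back to Station Alpha alone.  [Station Alpha: the archer, the bard, the knight, the paladin, the troll | Station Beta: the dwarf]
3. Pilot goes to Station Beta with the archer.  [Station Alpha: the bard, the knight, the paladin, the troll | Station Beta: the archer, the dwarf]
4. Pilot goes back to Station Alpha alone.  [Station Alpha: the bard, the knight, the paladin, the troll | Station Beta: the archer, the dwarf]
5. Pilot goes to Station Beta with the paladin.  [Station Alpha: the bard, the knight, the troll | Station Beta: the archer, the dwarf, the paladin]
6. Pilot goes back to Station Alpha alone.  [Station Alpha: the bard, the knight, the troll | Station Beta: the archer, the dwarf, the paladin]
7. Pilot goes to Station Beta with the bard.  [Station Alpha: the knight, the troll | Station Beta: the archer, the bard, the dwarf, the paladin]
8. Pilot goes back to Station Alpha alone.  [Station Alpha: the knight, the troll | Station Beta: the archer, the bard, the dwarf, the paladin]
9. Pilot goes to Station Beta with the troll.  [Station Alpha: the knight | Station Beta: the archer, the bard, the dwarf, the paladin, the troll]
10. Pilot goes back to Station Alpha with the dwarf.  [Station Alpha: the dwarf, the knight | Station Beta: the archer, the bard, the paladin, the troll]
11. Pilot goes to Station Beta with the knight.  [Station Alpha: the dwarf | Station Beta: the archer, the bard, the knight, the paladin, the troll]
12. Pilot goes back to Station Alpha alone.  [Station Alpha: the dwarf | Station Beta: the archer, the bard, the knight, the paladin, the troll]
13. Pilot goes to Station Beta with the dwarf.  [Station Alpha: — | Station Beta: the archer, the bard, the dwarf, the knight, the paladin, the troll]

13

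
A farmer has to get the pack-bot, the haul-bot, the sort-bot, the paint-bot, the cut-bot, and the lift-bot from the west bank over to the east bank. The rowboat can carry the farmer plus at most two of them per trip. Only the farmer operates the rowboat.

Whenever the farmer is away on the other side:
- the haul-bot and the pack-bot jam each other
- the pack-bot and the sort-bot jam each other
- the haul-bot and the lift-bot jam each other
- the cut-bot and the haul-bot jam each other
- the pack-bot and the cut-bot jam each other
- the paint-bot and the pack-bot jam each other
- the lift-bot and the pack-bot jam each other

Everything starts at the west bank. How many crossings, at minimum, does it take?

9

Counting alone: the farmer can take at most 2 across per trip to the east bank, so moving all 6 needs at least 3 loaded trips out, with a return between consecutive ones — at least 5 crossings.
The safety rule pushes this higher. Following every safe sequence of crossings, the most of the 6 that can be at the east bank as the rowboat arrives there on crossings 5, 7 is 4, 5 respectively — never all 6.
So no plan with fewer than 9 crossings exists, and this one achieves 9:
1. Farmer goes to the east bank with the haul-bot and the pack-bot.
2. Farmer goes back to the west bank with the pack-bot.
3. Farmer goes to the east bank with the pack-bot and the sort-bot.
4. Farmer goes back to the west bank with the pack-bot.
5. Farmer goes to the east bank with the pack-bot and the paint-bot.
6. Farmer goes back to the west bank with the pack-bot.
7. Farmer goes to the east bank with the cut-bot and the lift-bot.
8. Farmer goes back to the west bank with the haul-bot.
9. Farmer goes to the east bank with the haul-bot and the pack-bot.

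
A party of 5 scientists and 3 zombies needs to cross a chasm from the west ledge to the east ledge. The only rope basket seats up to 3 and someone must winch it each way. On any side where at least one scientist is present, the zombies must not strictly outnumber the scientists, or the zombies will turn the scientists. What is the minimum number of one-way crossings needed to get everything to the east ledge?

Counting alone: each trip to the east ledge takes at most 3 across and each return brings at least 1 back, so after t trips out (and t−1 returns) at most 3t − (t−1) of the 8 are across; that first reaches 8 at t = 4, so at least 7 crossings are needed.
The plan below uses exactly 7 crossings, so it is optimal:
1. 2 zombies → the east ledge.  (the west ledge: 5S 1Z; the east ledge: 0S 2Z)
2. 1 zombie ← the west ledge.  (the west ledge: 5S 2Z; the east ledge: 0S 1Z)
3. 2 scientists and 1 zombie → the east ledge.  (the west ledge: 3S 1Z; the east ledge: 2S 2Z)
4. 1 zombie ← the west ledge.  (the west ledge: 3S 2Z; the east ledge: 2S 1Z)
5. 1 scientist and 2 zombies → the east ledge.  (the west ledge: 2S 0Z; the east ledge: 3S 3Z)
6. 1 zombie ← the west ledge.  (the west ledge: 2S 1Z; the east ledge: 3S 2Z)
7. 2 scientists and 1 zombie → the east ledge.  (the west ledge: 0S 0Z; the east ledge: 5S 3Z)

7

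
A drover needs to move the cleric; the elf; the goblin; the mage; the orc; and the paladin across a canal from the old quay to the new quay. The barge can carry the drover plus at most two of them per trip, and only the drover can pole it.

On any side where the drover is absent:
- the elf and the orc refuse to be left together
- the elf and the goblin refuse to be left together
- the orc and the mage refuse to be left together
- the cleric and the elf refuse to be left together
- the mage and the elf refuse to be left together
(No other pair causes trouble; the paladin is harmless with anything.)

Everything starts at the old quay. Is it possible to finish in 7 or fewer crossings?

Counting alone: the drover can take at most 2 across per trip to the new quay, so moving all 6 needs at least 3 loaded trips out, with a return between consecutive ones — at least 5 crossings.
The safety rule pushes this higher. Following every safe sequence of crossings, the most of the 6 that can be at the new quay as the barge arrives there on crossings 5, 7 is 4, 5 respectively — never all 6.
So the move cannot be finished within 7 crossings. (The shortest complete plan takes 9:)
1. Drover goes to the new quay with the elf and the mage.
2. Drover goes back to the old quay with the elf.
3. Drover goes to the new quay with the cleric and the elf.
4. Drover goes back to the old quay with the elf.
5. Drover goes to the new quay with the elf and the goblin.
6. Drover goes back to the old quay with the elf.
7. Drover goes to the new quay with the elf and the paladin.
8. Drover goes back to the old quay with the elf.
9. Drover goes to the new quay with the elf and the orc.

No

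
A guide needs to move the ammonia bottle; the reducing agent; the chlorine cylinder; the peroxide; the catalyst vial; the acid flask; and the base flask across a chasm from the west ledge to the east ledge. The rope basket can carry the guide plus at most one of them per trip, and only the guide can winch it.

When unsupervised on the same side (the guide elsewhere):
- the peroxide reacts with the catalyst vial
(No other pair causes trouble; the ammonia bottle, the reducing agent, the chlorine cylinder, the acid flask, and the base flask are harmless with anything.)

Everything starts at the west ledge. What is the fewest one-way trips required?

13

Counting alone: the guide can take at most 1 across per trip to the east ledge, so moving all 7 needs at least 7 loaded trips out, with a return between consecutive ones — at least 13 crossings.
The plan below uses exactly 13 crossings, so it is optimal:
1. Guide goes to the east ledge with the peroxide.  [the west ledge: the acid flask, the ammonia bottle, the base flask, the catalyst vial, the chlorine cylinder, the reducing agent | the east ledge: the peroxide]
2. Guide goes back to the west ledge alone.  [the west ledge: the acid flask, the ammonia bottle, the base flask, the catalyst vial, the chlorine cylinder, the reducing agent | the east ledge: the peroxide]
3. Guide goes to the east ledge with the ammonia bottle.  [the west ledge: the acid flask, the base flask, the catalyst vial, the chlorine cylinder, the reducing agent | the east ledge: the ammonia bottle, the peroxide]
4. Guide goes back to the west ledge alone.  [the west ledge: the acid flask, the base flask, the catalyst vial, the chlorine cylinder, the reducing agent | the east ledge: the ammonia bottle, the peroxide]
5. Guide goes to the east ledge with the reducing agent.  [the west ledge: the acid flask, the base flask, the catalyst vial, the chlorine cylinder | the east ledge: the ammonia bottle, the peroxide, the reducing agent]
6. Guide goes back to the west ledge alone.  [the west ledge: the acid flask, the base flask, the catalyst vial, the chlorine cylinder | the east ledge: the ammonia bottle, the peroxide, the reducing agent]
7. Guide goes to the east ledge with the chlorine cylinder.  [the west ledge: the acid flask, the base flask, the catalyst vial | the east ledge: the ammonia bottle, the chlorine cylinder, the peroxide, the reducing agent]
8. Guide goes back to the west ledge alone.  [the west ledge: the acid flask, the base flask, the catalyst vial | the east ledge: the ammonia bottle, the chlorine cylinder, the peroxide, the reducing agent]
9. Guide goes to the east ledge with the acid flask.  [the west ledge: the base flask, the catalyst vial | the east ledge: the acid flask, the ammonia bottle, the chlorine cylinder, the peroxide, the reducing agent]
10. Guide goes back to the west ledge alone.  [the west ledge: the base flask, the catalyst vial | the east ledge: the acid flask, the ammonia bottle, the chlorine cylinder, the peroxide, the reducing agent]
11. Guide goes to the east ledge with the base flask.  [the west ledge: the catalyst vial | the east ledge: the acid flask, the ammonia bottle, the base flask, the chlorine cylinder, the peroxide, the reducing agent]
12. Guide goes back to the west ledge alone.  [the west ledge: the catalyst vial | the east ledge: the acid flask, the ammonia bottle, the base flask, the chlorine cylinder, the peroxide, the reducing agent]
13. Guide goes to the east ledge with the catalyst vial.  [the west ledge: — | the east ledge: the acid flask, the ammonia bottle, the base flask, the catalyst vial, the chlorine cylinder, the peroxide, the reducing agent]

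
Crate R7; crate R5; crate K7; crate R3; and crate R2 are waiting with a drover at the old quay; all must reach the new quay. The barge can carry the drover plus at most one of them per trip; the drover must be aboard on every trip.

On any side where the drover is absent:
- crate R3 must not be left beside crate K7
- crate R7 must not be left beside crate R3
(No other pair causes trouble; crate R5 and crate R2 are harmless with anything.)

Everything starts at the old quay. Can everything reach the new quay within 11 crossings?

Yes — this plan uses 11 crossings (≤ 11):
1. Drover goes to the new quay with crate R3.
2. Drover goes back to the old quay alone.
3. Drover goes to the new quay with crate R7.
4. Drover goes back to the old quay with crate R3.
5. Drover goes to the new quay with crate K7.
6. Drover goes back to the old quay alone.
7. Drover goes to the new quay with crate R5.
8. Drover goes back to the old quay alone.
9. Drover goes to the new quay with crate R2.
10. Drover goes back to the old quay alone.
11. Drover goes to the new quay with crate R3.

Yes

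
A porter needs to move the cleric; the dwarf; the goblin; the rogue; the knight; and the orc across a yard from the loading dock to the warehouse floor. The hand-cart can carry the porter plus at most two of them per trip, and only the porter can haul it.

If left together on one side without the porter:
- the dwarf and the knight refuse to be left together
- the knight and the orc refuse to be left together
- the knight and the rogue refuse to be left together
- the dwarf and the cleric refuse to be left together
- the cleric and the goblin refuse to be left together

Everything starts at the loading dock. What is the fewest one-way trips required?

Counting alone: the porter can take at most 2 across per trip to the warehouse floor, so moving all 6 needs at least 3 loaded trips out, with a return between consecutive ones — at least 5 crossings.
The safety rule pushes this higher. Following every safe sequence of crossings, the most of the 6 that can be at the warehouse floor as the hand-cart arrives there on crossing 5 is 5 — never all 6.
So no plan with fewer than 7 crossings exists, and this one achieves 7:
1. Porter goes to the warehouse floor with the cleric and the knight.  [the loading dock: the dwarf, the goblin, the orc, the rogue | the warehouse floor: the cleric, the knight]
2. Porter goes back to the loading dock alone.  [the loading dock: the dwarf, the goblin, the orc, the rogue | the warehouse floor: the cleric, the knight]
3. Porter goes to the warehouse floor with the dwarf and the goblin.  [the loading dock: the orc, the rogue | the warehouse floor: the cleric, the dwarf, the goblin, the knight]
4. Porter goes back to the loading dock with the cleric and the knight.  [the loading dock: the cleric, the knight, the orc, the rogue | the warehouse floor: the dwarf, the goblin]
5. Porter goes to the warehouse floor with the orc and the rogue.  [the loading dock: the cleric, the knight | the warehouse floor: the dwarf, the goblin, the orc, the rogue]
6. Porter goes back to the loading dock alone.  [the loading dock: the cleric, the knight | the warehouse floor: the dwarf, the goblin, the orc, the rogue]
7. Porter goes to the warehouse floor with the cleric and the knight.  [the loading dock: — | the warehouse floor: the cleric, the dwarf, the goblin, the knight, the orc, the rogue]

7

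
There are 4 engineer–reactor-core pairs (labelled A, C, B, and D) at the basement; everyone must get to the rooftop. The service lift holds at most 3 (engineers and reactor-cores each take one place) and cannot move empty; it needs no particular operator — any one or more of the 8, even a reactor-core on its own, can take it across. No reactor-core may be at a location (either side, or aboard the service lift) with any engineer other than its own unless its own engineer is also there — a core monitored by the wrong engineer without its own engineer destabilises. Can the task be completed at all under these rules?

1. engineer A and reactor-core A cross → the rooftop.
2. engineer A crosses ← the basement.
3. engineer A, engineer C, and reactor-core C cross → the rooftop.
4. engineer A and reactor-core A cross ← the basement.
5. engineer A, engineer B, and engineer D cross → the rooftop.
6. reactor-core C crosses ← the basement.
7. reactor-core A and reactor-core C cross → the rooftop.
8. reactor-core A crosses ← the basement.
9. reactor-core A, reactor-core B, and reactor-core D cross → the rooftop.

Yes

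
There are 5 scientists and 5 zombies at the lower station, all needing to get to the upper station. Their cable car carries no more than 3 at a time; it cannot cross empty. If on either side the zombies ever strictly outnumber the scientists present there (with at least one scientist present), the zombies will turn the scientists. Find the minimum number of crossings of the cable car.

Counting alone: each trip to the upper station takes at most 3 across and each return brings at least 1 back, so after t trips out (and t−1 returns) at most 3t − (t−1) of the 10 are across; that first reaches 10 at t = 5, so at least 9 crossings are needed.
The safety rule pushes this higher. Following every safe sequence of crossings, the most of the 10 that can be at the upper station as the cable car arrives there on crossing 9 is 9 — never all 10.
So no plan with fewer than 11 crossings exists, and this one achieves 11:
1. 2 zombies → the upper station.  (the lower station: 5S 3Z; the upper station: 0S 2Z)
2. 1 zombie ← the lower station.  (the lower station: 5S 4Z; the upper station: 0S 1Z)
3. 3 zombies → the upper station.  (the lower station: 5S 1Z; the upper station: 0S 4Z)
4. 1 zombie ← the lower station.  (the lower station: 5S 2Z; the upper station: 0S 3Z)
5. 3 scientists → the upper station.  (the lower station: 2S 2Z; the upper station: 3S 3Z)
6. 1 scientist and 1 zombie ← the lower station.  (the lower station: 3S 3Z; the upper station: 2S 2Z)
7. 3 scientists → the upper station.  (the lower station: 0S 3Z; the upper station: 5S 2Z)
8. 1 zombie ← the lower station.  (the lower station: 0S 4Z; the upper station: 5S 1Z)
9. 2 zombies → the upper station.  (the lower station: 0S 2Z; the upper station: 5S 3Z)
10. 1 zombie ← the lower station.  (the lower station: 0S 3Z; the upper station: 5S 2Z)
11. 3 zombies → the upper station.  (the lower station: 0S 0Z; the upper station: 5S 5Z)

11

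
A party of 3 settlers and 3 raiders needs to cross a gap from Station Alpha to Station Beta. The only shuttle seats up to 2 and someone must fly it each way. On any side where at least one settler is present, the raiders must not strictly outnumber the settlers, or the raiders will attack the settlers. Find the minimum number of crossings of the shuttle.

Counting alone: each trip to Station Beta takes at most 2 across and each return brings at least 1 back, so after t trips out (and t−1 returns) at most 2t − (t−1) of the 6 are across; that first reaches 6 at t = 5, so at least 9 crossings are needed.
The safety rule pushes this higher. Following every safe sequence of crossings, the most of the 6 that can be at Station Beta as the shuttle arrives there on crossing 9 is 5 — never all 6.
So no plan with fewer than 11 crossings exists, and this one achieves 11:
1. 2 raiders → Station Beta.  (Station Alpha: 3S 1R; Station Beta: 0S 2R)
2. 1 raider ← Station Alpha.  (Station Alpha: 3S 2R; Station Beta: 0S 1R)
3. 2 raiders → Station Beta.  (Station Alpha: 3S 0R; Station Beta: 0S 3R)
4. 1 raider ← Station Alpha.  (Station Alpha: 3S 1R; Station Beta: 0S 2R)
5. 2 settlers → Station Beta.  (Station Alpha: 1S 1R; Station Beta: 2S 2R)
6. 1 settler and 1 raider ← Station Alpha.  (Station Alpha: 2S 2R; Station Beta: 1S 1R)
7. 2 settlers → Station Beta.  (Station Alpha: 0S 2R; Station Beta: 3S 1R)
8. 1 raider ← Station Alpha.  (Station Alpha: 0S 3R; Station Beta: 3S 0R)
9. 2 raiders → Station Beta.  (Station Alpha: 0S 1R; Station Beta: 3S 2R)
10. 1 raider ← Station Alpha.  (Station Alpha: 0S 2R; Station Beta: 3S 1R)
11. 2 raiders → Station Beta.  (Station Alpha: 0S 0R; Station Beta: 3S 3R)

11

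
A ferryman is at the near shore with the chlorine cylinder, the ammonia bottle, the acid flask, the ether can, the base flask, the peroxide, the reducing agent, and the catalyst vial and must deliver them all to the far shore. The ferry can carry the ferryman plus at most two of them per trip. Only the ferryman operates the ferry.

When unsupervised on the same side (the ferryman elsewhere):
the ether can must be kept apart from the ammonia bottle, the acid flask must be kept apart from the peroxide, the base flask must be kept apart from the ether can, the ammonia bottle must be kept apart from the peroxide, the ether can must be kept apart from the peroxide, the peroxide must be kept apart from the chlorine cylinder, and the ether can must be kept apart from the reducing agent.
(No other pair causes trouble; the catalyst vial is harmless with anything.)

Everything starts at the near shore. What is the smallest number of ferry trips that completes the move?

Counting alone: the ferryman can take at most 2 across per trip to the far shore, so moving all 8 needs at least 4 loaded trips out, with a return between consecutive ones — at least 7 crossings.
The safety rule pushes this higher. Following every safe sequence of crossings, the most of the 8 that can be at the far shore as the ferry arrives there on crossings 7, 9, 11 is 5, 6, 7 respectively — never all 8.
So no plan with fewer than 13 crossings exists, and this one achieves 13:
1. Ferryman goes to the far shore with the ether can and the peroxide.  [the near shore: the acid flask, the ammonia bottle, the base flask, the catalyst vial, the chlorine cylinder, the reducing agent | the far shore: the ether can, the peroxide]
2. Ferryman goes back to the near shore with the ether can.  [the near shore: the acid flask, the ammonia bottle, the base flask, the catalyst vial, the chlorine cylinder, the ether can, the reducing agent | the far shore: the peroxide]
3. Ferryman goes to the far shore with the chlorine cylinder and the ether can.  [the near shore: the acid flask, the ammonia bottle, the base flask, the catalyst vial, the reducing agent | the far shore: the chlorine cylinder, the ether can, the peroxide]
4. Ferryman goes back to the near shore with the peroxide.  [the near shore: the acid flask, the ammonia bottle, the base flask, the catalyst vial, the peroxide, the reducing agent | the far shore: the chlorine cylinder, the ether can]
5. Ferryman goes to the far shore with the acid flask and the ammonia bottle.  [the near shore: the base flask, the catalyst vial, the peroxide, the reducing agent | the far shore: the acid flask, the ammonia bottle, the chlorine cylinder, the ether can]
6. Ferryman goes back to the near shore with the ammonia bottle.  [the near shore: the ammonia bottle, the base flask, the catalyst vial, the peroxide, the reducing agent | the far shore: the acid flask, the chlorine cylinder, the ether can]
7. Ferryman goes to the far shore with the ammonia bottle and the base flask.  [the near shore: the catalyst vial, the peroxide, the reducing agent | the far shore: the acid flask, the ammonia bottle, the base flask, the chlorine cylinder, the ether can]
8. Ferryman goes back to the near shore with the ether can.  [the near shore: the catalyst vial, the ether can, the peroxide, the reducing agent | the far shore: the acid flask, the ammonia bottle, the base flask, the chlorine cylinder]
9. Ferryman goes to the far shore with the ether can and the reducing agent.  [the near shore: the catalyst vial, the peroxide | the far shore: the acid flask, the ammonia bottle, the base flask, the chlorine cylinder, the ether can, the reducing agent]
10. Ferryman goes back to the near shore with the ether can.  [the near shore: the catalyst vial, the ether can, the peroxide | the far shore: the acid flask, the ammonia bottle, the base flask, the chlorine cylinder, the reducing agent]
11. Ferryman goes to the far shore with the catalyst vial and the ether can.  [the near shore: the peroxide | the far shore: the acid flask, the ammonia bottle, the base flask, the catalyst vial, the chlorine cylinder, the ether can, the reducing agent]
12. Ferryman goes back to the near shore with the ether can.  [the near shore: the ether can, the peroxide | the far shore: the acid flask, the ammonia bottle, the base flask, the catalyst vial, the chlorine cylinder, the reducing agent]
13. Ferryman goes to the far shore with the ether can and the peroxide.  [the near shore: — | the far shore: the acid flask, the ammonia bottle, the base flask, the catalyst vial, the chlorine cylinder, the ether can, the peroxide, the reducing agent]

13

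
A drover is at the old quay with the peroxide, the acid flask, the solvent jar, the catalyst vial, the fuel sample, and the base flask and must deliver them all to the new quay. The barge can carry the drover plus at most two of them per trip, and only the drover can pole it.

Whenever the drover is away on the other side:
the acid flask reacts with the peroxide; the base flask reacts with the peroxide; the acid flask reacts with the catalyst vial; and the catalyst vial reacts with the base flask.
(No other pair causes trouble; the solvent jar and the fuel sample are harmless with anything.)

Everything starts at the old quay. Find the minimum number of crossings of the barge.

Counting alone: the drover can take at most 2 across per trip to the new quay, so moving all 6 needs at least 3 loaded trips out, with a return between consecutive ones — at least 5 crossings.
The plan below uses exactly 5 crossings, so it is optimal:
1. Drover goes to the new quay with the catalyst vial and the peroxide.
2. Drover goes back to the old quay alone.
3. Drover goes to the new quay with the fuel sample and the solvent jar.
4. Drover goes back to the old quay alone.
5. Drover goes to the new quay with the acid flask and the base flask.

5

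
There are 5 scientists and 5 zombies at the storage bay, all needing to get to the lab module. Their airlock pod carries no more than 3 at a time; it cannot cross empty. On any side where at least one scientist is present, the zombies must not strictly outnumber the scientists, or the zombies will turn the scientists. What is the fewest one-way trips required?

11

Counting alone: each trip to the lab module takes at most 3 across and each return brings at least 1 back, so after t trips out (and t−1 returns) at most 3t − (t−1) of the 10 are across; that first reaches 10 at t = 5, so at least 9 crossings are needed.
The safety rule pushes this higher. Following every safe sequence of crossings, the most of the 10 that can be at the lab module as the airlock pod arrives there on crossing 9 is 9 — never all 10.
So no plan with fewer than 11 crossings exists, and this one achieves 11:
1. 2 zombies → the lab module.  (the storage bay: 5S 3Z; the lab module: 0S 2Z)
2. 1 zombie ← the storage bay.  (the storage bay: 5S 4Z; the lab module: 0S 1Z)
3. 3 zombies → the lab module.  (the storage bay: 5S 1Z; the lab module: 0S 4Z)
4. 1 zombie ← the storage bay.  (the storage bay: 5S 2Z; the lab module: 0S 3Z)
5. 3 scientists → the lab module.  (the storage bay: 2S 2Z; the lab module: 3S 3Z)
6. 1 scientist and 1 zombie ← the storage bay.  (the storage bay: 3S 3Z; the lab module: 2S 2Z)
7. 3 scientists → the lab module.  (the storage bay: 0S 3Z; the lab module: 5S 2Z)
8. 1 zombie ← the storage bay.  (the storage bay: 0S 4Z; the lab module: 5S 1Z)
9. 2 zombies → the lab module.  (the storage bay: 0S 2Z; the lab module: 5S 3Z)
10. 1 zombie ← the storage bay.  (the storage bay: 0S 3Z; the lab module: 5S 2Z)
11. 3 zombies → the lab module.  (the storage bay: 0S 0Z; the lab module: 5S 5Z)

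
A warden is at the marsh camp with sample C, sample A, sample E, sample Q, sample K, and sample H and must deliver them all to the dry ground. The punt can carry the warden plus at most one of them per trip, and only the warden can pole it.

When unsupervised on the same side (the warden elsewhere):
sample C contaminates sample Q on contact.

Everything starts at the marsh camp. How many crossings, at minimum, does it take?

11

Counting alone: the warden can take at most 1 across per trip to the dry ground, so moving all 6 needs at least 6 loaded trips out, with a return between consecutive ones — at least 11 crossings.
The plan below uses exactly 11 crossings, so it is optimal:
1. Warden goes to the dry ground with sample C.
2. Warden goes back to the marsh camp alone.
3. Warden goes to the dry ground with sample A.
4. Warden goes back to the marsh camp alone.
5. Warden goes to the dry ground with sample E.
6. Warden goes back to the marsh camp alone.
7. Warden goes to the dry ground with sample K.
8. Warden goes back to the marsh camp alone.
9. Warden goes to the dry ground with sample H.
10. Warden goes back to the marsh camp alone.
11. Warden goes to the dry ground with sample Q.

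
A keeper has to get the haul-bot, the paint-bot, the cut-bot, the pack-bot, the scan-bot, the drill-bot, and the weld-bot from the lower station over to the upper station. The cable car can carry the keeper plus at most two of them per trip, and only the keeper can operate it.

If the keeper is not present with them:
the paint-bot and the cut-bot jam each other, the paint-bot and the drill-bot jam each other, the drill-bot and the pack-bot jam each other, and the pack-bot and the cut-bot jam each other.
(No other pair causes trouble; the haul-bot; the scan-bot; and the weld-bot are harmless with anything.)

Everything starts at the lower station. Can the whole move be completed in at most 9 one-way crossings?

Yes

Yes — this plan uses 7 crossings (≤ 9):
1. Keeper goes to the upper station with the pack-bot and the paint-bot.  [the lower station: the cut-bot, the drill-bot, the haul-bot, the scan-bot, the weld-bot | the upper station: the pack-bot, the paint-bot]
2. Keeper goes back to the lower station alone.  [the lower station: the cut-bot, the drill-bot, the haul-bot, the scan-bot, the weld-bot | the upper station: the pack-bot, the paint-bot]
3. Keeper goes to the upper station with the haul-bot.  [the lower station: the cut-bot, the drill-bot, the scan-bot, the weld-bot | the upper station: the haul-bot, the pack-bot, the paint-bot]
4. Keeper goes back to the lower station alone.  [the lower station: the cut-bot, the drill-bot, the scan-bot, the weld-bot | the upper station: the haul-bot, the pack-bot, the paint-bot]
5. Keeper goes to the upper station with the scan-bot and the weld-bot.  [the lower station: the cut-bot, the drill-bot | the upper station: the haul-bot, the pack-bot, the paint-bot, the scan-bot, the weld-bot]
6. Keeper goes back to the lower station alone.  [the lower station: the cut-bot, the drill-bot | the upper station: the haul-bot, the pack-bot, the paint-bot, the scan-bot, the weld-bot]
7. Keeper goes to the upper station with the cut-bot and the drill-bot.  [the lower station: — | the upper station: the cut-bot, the drill-bot, the haul-bot, the pack-bot, the paint-bot, the scan-bot, the weld-bot]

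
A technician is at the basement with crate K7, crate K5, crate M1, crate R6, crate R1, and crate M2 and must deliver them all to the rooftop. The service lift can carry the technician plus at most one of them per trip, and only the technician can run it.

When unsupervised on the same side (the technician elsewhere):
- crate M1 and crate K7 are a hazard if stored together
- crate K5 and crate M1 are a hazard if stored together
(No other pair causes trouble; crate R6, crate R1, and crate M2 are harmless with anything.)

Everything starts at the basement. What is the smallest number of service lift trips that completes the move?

Counting alone: the technician can take at most 1 across per trip to the rooftop, so moving all 6 needs at least 6 loaded trips out, with a return between consecutive ones — at least 11 crossings.
The safety rule pushes this higher. Following every safe sequence of crossings, the most of the 6 that can be at the rooftop as the service lift arrives there on crossing 11 is 5 — never all 6.
So no plan with fewer than 13 crossings exists, and this one achieves 13:
1. Technician goes to the rooftop with crate M1.
2. Technician goes back to the basement alone.
3. Technician goes to the rooftop with crate K7.
4. Technician goes back to the basement with crate M1.
5. Technician goes to the rooftop with crate K5.
6. Technician goes back to the basement alone.
7. Technician goes to the rooftop with crate R6.
8. Technician goes back to the basement alone.
9. Technician goes to the rooftop with crate R1.
10. Technician goes back to the basement alone.
11. Technician goes to the rooftop with crate M2.
12. Technician goes back to the basement alone.
13. Technician goes to the rooftop with crate M1.

13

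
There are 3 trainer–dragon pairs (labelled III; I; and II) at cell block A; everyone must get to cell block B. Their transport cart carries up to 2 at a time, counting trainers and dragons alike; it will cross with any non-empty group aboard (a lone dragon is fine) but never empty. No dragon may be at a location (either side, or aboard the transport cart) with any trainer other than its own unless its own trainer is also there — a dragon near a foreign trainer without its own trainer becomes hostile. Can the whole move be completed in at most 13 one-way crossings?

Yes

Yes — this plan uses 11 crossings (≤ 13):
1. dragon III and trainer III cross → cell block B.
2. trainer III crosses ← cell block A.
3. dragon I and dragon II cross → cell block B.
4. dragon III crosses ← cell block A.
5. trainer I and trainer II cross → cell block B.
6. dragon I and trainer I cross ← cell block A.
7. trainer I and trainer III cross → cell block B.
8. dragon II crosses ← cell block A.
9. dragon I and dragon III cross → cell block B.
10. trainer II crosses ← cell block A.
11. dragon II and trainer II cross → cell block B.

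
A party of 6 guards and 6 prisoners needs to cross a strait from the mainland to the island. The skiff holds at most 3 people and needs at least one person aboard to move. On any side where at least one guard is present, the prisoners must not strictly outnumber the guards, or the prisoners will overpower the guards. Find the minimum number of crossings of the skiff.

impossible

Following every safe sequence of crossings from the start, the most of the 12 that can be at the island as the skiff arrives there on crossings 1, 3, 5 is 3, 5, 6 respectively; the best ever achieved is 6 of 12.
From crossing 7 on, no configuration arises that was not already reachable earlier: only 17 distinct safe configurations (who is on which side, and where the skiff is) can ever be reached, none of them has everyone across, and every continuation just revisits them. They are: 0 guards + 0 prisoners across (skiff back at the start); 0 guards + 1 prisoner across (skiff there); 0 guards + 1 prisoner across (skiff back at the start); 0 guards + 2 prisoners across (skiff there); 0 guards + 2 prisoners across (skiff back at the start); 0 guards + 3 prisoners across (skiff there); 0 guards + 3 prisoners across (skiff back at the start); 0 guards + 4 prisoners across (skiff there); 0 guards + 4 prisoners across (skiff back at the start); 0 guards + 5 prisoners across (skiff there); 0 guards + 5 prisoners across (skiff back at the start); 0 guards + 6 prisoners across (skiff there); 1 guard + 1 prisoner across (skiff there); 1 guard + 1 prisoner across (skiff back at the start); 2 guards + 2 prisoners across (skiff there); 2 guards + 2 prisoners across (skiff back at the start); 3 guards + 3 prisoners across (skiff there). So no valid plan exists.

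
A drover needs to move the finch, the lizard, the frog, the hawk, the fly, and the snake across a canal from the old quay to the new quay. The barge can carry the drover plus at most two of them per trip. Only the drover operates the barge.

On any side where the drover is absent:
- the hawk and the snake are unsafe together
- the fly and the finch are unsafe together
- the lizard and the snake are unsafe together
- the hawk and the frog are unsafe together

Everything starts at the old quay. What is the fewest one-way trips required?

impossible

Whatever the first load, the items left behind include a forbidden pair without the drover. No opening move is safe, so no plan exists.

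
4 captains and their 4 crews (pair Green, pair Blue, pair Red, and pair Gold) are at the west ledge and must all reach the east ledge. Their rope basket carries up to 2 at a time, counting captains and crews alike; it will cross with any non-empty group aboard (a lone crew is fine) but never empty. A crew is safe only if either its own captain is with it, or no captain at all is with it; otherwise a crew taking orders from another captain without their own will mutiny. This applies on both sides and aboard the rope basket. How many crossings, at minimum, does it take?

Following every safe sequence of crossings from the start, the most of the 8 that can be at the east ledge as the rope basket arrives there on crossings 1, 3, 5 is 2, 3, 4 respectively; the best ever achieved is 4 of 8.
From crossing 7 on, no configuration arises that was not already reachable earlier: only 44 distinct safe configurations (who is on which side, and where the rope basket is) can ever be reached, none of them has everyone across, and every continuation just revisits them. So no valid plan exists.

impossible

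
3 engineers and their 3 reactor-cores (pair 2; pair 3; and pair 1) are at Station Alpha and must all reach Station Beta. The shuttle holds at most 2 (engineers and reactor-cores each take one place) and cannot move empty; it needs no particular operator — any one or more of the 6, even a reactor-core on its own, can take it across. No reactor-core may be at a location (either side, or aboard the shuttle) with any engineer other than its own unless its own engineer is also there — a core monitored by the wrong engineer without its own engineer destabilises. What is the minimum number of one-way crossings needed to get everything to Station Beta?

11

Counting alone: each trip to Station Beta takes at most 2 across and each return brings at least 1 back, so after t trips out (and t−1 returns) at most 2t − (t−1) of the 6 are across; that first reaches 6 at t = 5, so at least 9 crossings are needed.
The safety rule pushes this higher. Following every safe sequence of crossings, the most of the 6 that can be at Station Beta as the shuttle arrives there on crossing 9 is 5 — never all 6.
So no plan with fewer than 11 crossings exists, and this one achieves 11:
1. engineer 2 and reactor-core 2 cross → Station Beta.
2. engineer 2 crosses ← Station Alpha.
3. reactor-core 1 and reactor-core 3 cross → Station Beta.
4. reactor-core 2 crosses ← Station Alpha.
5. engineer 1 and engineer 3 cross → Station Beta.
6. engineer 3 and reactor-core 3 cross ← Station Alpha.
7. engineer 2 and engineer 3 cross → Station Beta.
8. reactor-core 1 crosses ← Station Alpha.
9. reactor-core 2 and reactor-core 3 cross → Station Beta.
10. engineer 1 crosses ← Station Alpha.
11. engineer 1 and reactor-core 1 cross → Station Beta.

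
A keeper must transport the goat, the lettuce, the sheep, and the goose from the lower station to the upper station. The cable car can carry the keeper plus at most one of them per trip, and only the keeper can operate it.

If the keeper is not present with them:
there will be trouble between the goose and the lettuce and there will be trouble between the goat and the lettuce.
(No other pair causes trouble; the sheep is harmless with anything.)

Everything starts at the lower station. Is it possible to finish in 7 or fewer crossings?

Counting alone: the keeper can take at most 1 across per trip to the upper station, so moving all 4 needs at least 4 loaded trips out, with a return between consecutive ones — at least 7 crossings.
The safety rule pushes this higher. Following every safe sequence of crossings, the most of the 4 that can be at the upper station as the cable car arrives there on crossing 7 is 3 — never all 4.
So the move cannot be finished within 7 crossings. (The shortest complete plan takes 9:)
1. Keeper goes to the upper station with the lettuce.
2. Keeper goes back to the lower station alone.
3. Keeper goes to the upper station with the goat.
4. Keeper goes back to the lower station with the lettuce.
5. Keeper goes to the upper station with the goose.
6. Keeper goes back to the lower station alone.
7. Keeper goes to the upper station with the sheep.
8. Keeper goes back to the lower station alone.
9. Keeper goes to the upper station with the lettuce.

No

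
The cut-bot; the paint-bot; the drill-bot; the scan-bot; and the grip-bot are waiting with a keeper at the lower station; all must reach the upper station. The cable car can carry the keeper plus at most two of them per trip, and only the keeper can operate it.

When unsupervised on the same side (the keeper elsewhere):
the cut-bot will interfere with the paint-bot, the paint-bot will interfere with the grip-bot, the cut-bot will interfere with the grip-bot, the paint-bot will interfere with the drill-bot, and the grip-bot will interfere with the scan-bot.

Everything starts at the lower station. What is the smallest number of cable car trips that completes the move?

7

Counting alone: the keeper can take at most 2 across per trip to the upper station, so moving all 5 needs at least 3 loaded trips out, with a return between consecutive ones — at least 5 crossings.
The safety rule pushes this higher. Following every safe sequence of crossings, the most of the 5 that can be at the upper station as the cable car arrives there on crossing 5 is 4 — never all 5.
So no plan with fewer than 7 crossings exists, and this one achieves 7:
1. Keeper goes to the upper station with the grip-bot and the paint-bot.  [the lower station: the cut-bot, the drill-bot, the scan-bot | the upper station: the grip-bot, the paint-bot]
2. Keeper goes back to the lower station with the paint-bot.  [the lower station: the cut-bot, the drill-bot, the paint-bot, the scan-bot | the upper station: the grip-bot]
3. Keeper goes to the upper station with the cut-bot and the drill-bot.  [the lower station: the paint-bot, the scan-bot | the upper station: the cut-bot, the drill-bot, the grip-bot]
4. Keeper goes back to the lower station with the cut-bot.  [the lower station: the cut-bot, the paint-bot, the scan-bot | the upper station: the drill-bot, the grip-bot]
5. Keeper goes to the upper station with the cut-bot and the scan-bot.  [the lower station: the paint-bot | the upper station: the cut-bot, the drill-bot, the grip-bot, the scan-bot]
6. Keeper goes back to the lower station with the grip-bot.  [the lower station: the grip-bot, the paint-bot | the upper station: the cut-bot, the drill-bot, the scan-bot]
7. Keeper goes to the upper station with the grip-bot and the paint-bot.  [the lower station: — | the upper station: the cut-bot, the drill-bot, the grip-bot, the paint-bot, the scan-bot]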